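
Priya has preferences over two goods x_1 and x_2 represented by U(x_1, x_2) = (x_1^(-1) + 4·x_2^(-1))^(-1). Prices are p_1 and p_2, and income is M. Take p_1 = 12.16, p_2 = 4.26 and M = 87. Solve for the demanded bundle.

Substitute x_2 = (x_2/x_1)·x_1 into the budget: x_1* = M/(p_1 + p_2·(x_2/x_1)).
Numerically x_2/x_1 = 3.37903, so x_1* = 87/(12.16 + 4.26·3.37903) = 3.2763 and x_2* = 3.37903·3.2763 = 11.0706.

x_1* = 3.2763, x_2* = 11.0706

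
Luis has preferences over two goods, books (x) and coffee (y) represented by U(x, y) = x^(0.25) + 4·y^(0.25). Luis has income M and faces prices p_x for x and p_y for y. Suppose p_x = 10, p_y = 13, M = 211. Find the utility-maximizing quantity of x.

With the ratio pinned down, the budget gives x* = M/(p_x + p_y·(y/x)) and y* = (y/x)·x*.
Numerically y/x = 4.4753, so x* = 211/(10 + 13·4.4753) = 3.0948.

x* = 3.0948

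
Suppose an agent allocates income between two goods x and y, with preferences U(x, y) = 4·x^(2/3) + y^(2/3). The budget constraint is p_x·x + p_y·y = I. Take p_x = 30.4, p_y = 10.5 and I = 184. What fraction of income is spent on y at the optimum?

share on y = 0.1158

From the CES first-order condition, 4·(y/x)^(1/3) = p_x/p_y.
Hence y/x = ((1/4)·p_x/p_y)^(1/(1/3)), i.e. raised to the 3 power.
Substitute y = (y/x)·x into the budget: x* = I/(p_x + p_y·(y/x)).
Numerically y/x = 0.379204, so x* = 184/(30.4 + 10.5·0.379204) = 5.3517 and y* = 0.379204·5.3517 = 2.0294.
Expenditure on y: 10.5·2.0294 = 21.3085; share = 0.1158.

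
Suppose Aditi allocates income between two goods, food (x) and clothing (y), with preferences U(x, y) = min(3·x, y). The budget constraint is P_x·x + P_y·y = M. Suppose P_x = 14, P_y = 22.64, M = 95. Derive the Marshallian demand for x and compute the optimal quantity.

Demand: x*(P_x,P_y,M) = M/(P_x + 3·P_y), y* = 3·M/(P_x + 3·P_y).
Here 14 + 3·22.64 = 81.92, giving x* = 1.1597.

x* = 1.1597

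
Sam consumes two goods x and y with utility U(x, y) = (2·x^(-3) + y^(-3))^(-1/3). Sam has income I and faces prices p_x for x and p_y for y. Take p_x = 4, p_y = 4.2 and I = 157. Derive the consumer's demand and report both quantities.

x* = 20.9642, y* = 17.415

MU_x ∝ 2·x^(-4), MU_y ∝ y^(-4), so MRS = 2·(y/x)^(4) = p_x/p_y.
Solve for the ratio: y/x = [(1/2)·p_x/p_y]^(0.25).
With the ratio pinned down, the budget gives x* = I/(p_x + p_y·(y/x)) and y* = (y/x)·x*.
Numerically y/x = 0.830702, so x* = 157/(4 + 4.2·0.830702) = 20.9642 and y* = 0.830702·20.9642 = 17.415.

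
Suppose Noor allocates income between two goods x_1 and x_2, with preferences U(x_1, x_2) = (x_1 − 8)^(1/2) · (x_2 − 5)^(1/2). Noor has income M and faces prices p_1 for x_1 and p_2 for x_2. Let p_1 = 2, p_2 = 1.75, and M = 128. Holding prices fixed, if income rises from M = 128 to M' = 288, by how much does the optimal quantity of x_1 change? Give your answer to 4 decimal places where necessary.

Δx_1* = 40

MRS = (x_2−5)/(x_1−8). Tangency with p_1/p_2 gives x_2−5 = (p_1/p_2)·(x_1−8).
Substituting into the budget: x_1* = 8 + 0.5·(M − 8·p_1 − 5·p_2)/p_1, and x_2* = 5 + 0.5·(…)/p_2.
Discretionary income = 128 − 8·2 − 5·1.75 = 103.25; x_1* = 8 + 0.5·103.25/2 = 33.8125.
At M' = 288: x_1* = 73.8125. Change: 73.8125 − 33.8125 = 40.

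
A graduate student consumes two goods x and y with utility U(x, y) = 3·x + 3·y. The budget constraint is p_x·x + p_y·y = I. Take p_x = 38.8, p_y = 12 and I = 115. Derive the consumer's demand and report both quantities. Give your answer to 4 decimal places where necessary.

x* = 0, y* = 9.5833

Linear utility — the consumer picks whichever good has higher MU/price: 3/38.8 = 0.0773 vs 3/12 = 0.25.
y gives more utility per dollar, so spend all income on y: y* = I/p_y, x* = 0.
Numerically: x* = 0, y* = 9.5833.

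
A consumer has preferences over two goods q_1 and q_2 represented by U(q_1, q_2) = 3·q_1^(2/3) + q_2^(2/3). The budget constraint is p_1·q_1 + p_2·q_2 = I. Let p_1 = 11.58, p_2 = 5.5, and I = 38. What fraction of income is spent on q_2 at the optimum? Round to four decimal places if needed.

From the CES first-order condition, 3·(q_2/q_1)^(1/3) = p_1/p_2.
Solve for the ratio: q_2/q_1 = [(1/3)·p_1/p_2]^(3).
With the ratio pinned down, the budget gives q_1* = I/(p_1 + p_2·(q_2/q_1)) and q_2* = (q_2/q_1)·q_1*.
Numerically q_2/q_1 = 0.34568, so q_1* = 38/(11.58 + 5.5·0.34568) = 2.8187 and q_2* = 0.34568·2.8187 = 0.9744.
Expenditure on q_2: 5.5·0.9744 = 5.3591; share = 0.141.

share on q_2 = 0.141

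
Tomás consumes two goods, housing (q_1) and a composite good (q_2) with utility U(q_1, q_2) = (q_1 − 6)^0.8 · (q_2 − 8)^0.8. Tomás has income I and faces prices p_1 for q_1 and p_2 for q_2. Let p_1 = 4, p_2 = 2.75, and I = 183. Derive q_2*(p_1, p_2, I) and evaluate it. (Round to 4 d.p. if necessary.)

This is Cobb-Douglas in (q_1−6, q_2−8): tangency gives 0.8·p_2·(q_2−8) = 0.8·p_1·(q_1−6).
Substituting into the budget: q_1* = 6 + 0.5·(I − 6·p_1 − 8·p_2)/p_1, and q_2* = 8 + 0.5·(…)/p_2.
Discretionary income = 183 − 6·4 − 8·2.75 = 137; q_2* = 8 + 0.5·137/2.75 = 32.9091.

q_2* = 32.9091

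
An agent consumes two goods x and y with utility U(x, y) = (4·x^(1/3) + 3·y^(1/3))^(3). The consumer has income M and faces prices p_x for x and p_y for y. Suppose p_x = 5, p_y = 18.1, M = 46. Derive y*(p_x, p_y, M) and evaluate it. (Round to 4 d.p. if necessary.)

Numerically y/x = 0.094304, so x* = 46/(5 + 18.1·0.094304) = 6.8586 and y* = 0.094304·6.8586 = 0.6468.

y* = 0.6468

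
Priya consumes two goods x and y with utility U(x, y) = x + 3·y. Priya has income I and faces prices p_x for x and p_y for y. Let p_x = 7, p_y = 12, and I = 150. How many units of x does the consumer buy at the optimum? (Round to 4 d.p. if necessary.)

Perfect substitutes: compare marginal utility per dollar. 1/p_x vs 3/p_y → 0.1429 vs 0.25.
y gives more utility per dollar, so spend all income on y: y* = I/p_y, x* = 0.
Numerically: x* = 0, y* = 12.5.

x* = 0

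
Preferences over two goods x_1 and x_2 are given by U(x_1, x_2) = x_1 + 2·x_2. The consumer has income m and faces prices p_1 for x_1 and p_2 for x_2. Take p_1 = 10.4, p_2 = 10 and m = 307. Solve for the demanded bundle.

x_1* = 0, x_2* = 30.7

Linear utility — the consumer picks whichever good has higher MU/price: 1/10.4 = 0.0962 vs 2/10 = 0.2.
x_2 gives more utility per dollar, so spend all income on x_2: x_2* = m/p_2, x_1* = 0.
Numerically: x_1* = 0, x_2* = 30.7.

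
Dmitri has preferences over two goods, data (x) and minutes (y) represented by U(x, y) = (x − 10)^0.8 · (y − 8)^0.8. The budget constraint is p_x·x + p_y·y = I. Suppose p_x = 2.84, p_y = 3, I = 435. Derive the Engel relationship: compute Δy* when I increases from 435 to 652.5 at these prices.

Δy* = 36.25

Let x' = x−10, y' = y−8. MRS = y'/x' = p_x/p_y.
Substituting into the budget: x* = 10 + 0.5·(I − 10·p_x − 8·p_y)/p_x, and y* = 8 + 0.5·(…)/p_y.
Discretionary income = 435 − 10·2.84 − 8·3 = 382.6; y* = 8 + 0.5·382.6/3 = 71.7667.
At I' = 652.5: y* = 108.0167. Change: 108.0167 − 71.7667 = 36.25.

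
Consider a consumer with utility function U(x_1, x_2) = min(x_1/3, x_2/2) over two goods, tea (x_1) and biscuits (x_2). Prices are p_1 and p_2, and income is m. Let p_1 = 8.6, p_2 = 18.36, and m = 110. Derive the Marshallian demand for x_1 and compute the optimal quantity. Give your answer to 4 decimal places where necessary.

With perfect complements, no substitution: consume in ratio x_1:x_2 = 3:2.
Budget: p_1·x_1 + p_2·(2/3)·x_1 = m, so (3·p_1 + 2·p_2)·x_1 = 3·m.
Demand: x_1*(p_1,p_2,m) = 3·m/(3·p_1 + 2·p_2), x_2* = 2·m/(3·p_1 + 2·p_2).
Here 3·8.6 + 2·18.36 = 62.52, giving x_1* = 5.2783.

x_1* = 5.2783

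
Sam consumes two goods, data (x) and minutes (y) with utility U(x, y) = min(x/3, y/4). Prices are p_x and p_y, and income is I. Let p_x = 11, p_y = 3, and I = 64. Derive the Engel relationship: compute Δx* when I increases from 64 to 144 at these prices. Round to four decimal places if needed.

Δx* = 5.3333

Leontief preferences: the optimum is at the kink where x/3 = y/4, i.e. y = (4/3)·x.
Budget: p_x·x + p_y·(4/3)·x = I, so (3·p_x + 4·p_y)·x = 3·I.
Demand: x*(p_x,p_y,I) = 3·I/(3·p_x + 4·p_y), y* = 4·I/(3·p_x + 4·p_y).
Here 3·11 + 4·3 = 45, giving x* = 4.2667.
At I' = 144: x* = 9.6. Change: 9.6 − 4.2667 = 5.3333.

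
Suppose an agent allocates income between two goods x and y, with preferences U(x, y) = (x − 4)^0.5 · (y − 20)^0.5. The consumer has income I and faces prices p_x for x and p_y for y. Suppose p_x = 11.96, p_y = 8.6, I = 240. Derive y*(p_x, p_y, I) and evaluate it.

y* = 21.1721

MRS = (y−20)/(x−4). Tangency with p_x/p_y gives y−20 = (p_x/p_y)·(x−4).
Substituting into the budget: x* = 4 + 0.5·(I − 4·p_x − 20·p_y)/p_x, and y* = 20 + 0.5·(…)/p_y.
Discretionary income = 240 − 4·11.96 − 20·8.6 = 20.16; y* = 20 + 0.5·20.16/8.6 = 21.1721.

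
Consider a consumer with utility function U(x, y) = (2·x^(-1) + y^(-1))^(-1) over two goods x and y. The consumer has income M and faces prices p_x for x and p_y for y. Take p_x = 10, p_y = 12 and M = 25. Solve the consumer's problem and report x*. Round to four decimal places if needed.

From the CES first-order condition, 2·(y/x)^(2) = p_x/p_y.
Solve for the ratio: y/x = [(1/2)·p_x/p_y]^(0.5).
Substitute y = (y/x)·x into the budget: x* = M/(p_x + p_y·(y/x)).
Numerically y/x = 0.645497, so x* = 25/(10 + 12·0.645497) = 1.4088.

x* = 1.4088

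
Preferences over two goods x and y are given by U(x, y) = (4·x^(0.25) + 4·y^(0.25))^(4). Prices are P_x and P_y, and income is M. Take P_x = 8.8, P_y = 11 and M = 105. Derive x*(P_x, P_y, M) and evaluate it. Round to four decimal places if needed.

From the CES first-order condition, (y/x)^(0.75) = P_x/P_y.
Solve for the ratio: y/x = [P_x/P_y]^(4/3).
With the ratio pinned down, the budget gives x* = M/(P_x + P_y·(y/x)) and y* = (y/x)·x*.
Numerically y/x = 0.742654, so x* = 105/(8.8 + 11·0.742654) = 6.1877.

x* = 6.1877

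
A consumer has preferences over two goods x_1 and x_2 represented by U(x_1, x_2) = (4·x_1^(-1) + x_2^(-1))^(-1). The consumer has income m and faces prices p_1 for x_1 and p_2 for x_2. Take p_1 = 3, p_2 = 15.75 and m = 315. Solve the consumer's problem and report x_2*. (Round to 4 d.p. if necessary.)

x_2* = 10.6788

From the CES first-order condition, 4·(x_2/x_1)^(2) = p_1/p_2.
Solve for the ratio: x_2/x_1 = [(1/4)·p_1/p_2]^(0.5).
Substitute x_2 = (x_2/x_1)·x_1 into the budget: x_1* = m/(p_1 + p_2·(x_2/x_1)).
Numerically x_2/x_1 = 0.218218, so x_1* = 315/(3 + 15.75·0.218218) = 48.9364 and x_2* = 0.218218·48.9364 = 10.6788.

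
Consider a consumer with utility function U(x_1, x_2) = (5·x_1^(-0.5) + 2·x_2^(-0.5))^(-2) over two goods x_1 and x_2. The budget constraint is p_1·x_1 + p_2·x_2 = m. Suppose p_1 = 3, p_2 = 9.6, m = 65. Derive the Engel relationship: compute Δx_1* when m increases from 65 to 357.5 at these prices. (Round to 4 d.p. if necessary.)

MU_x_1 ∝ 5·x_1^(-1.5), MU_x_2 ∝ 2·x_2^(-1.5), so MRS = (5/2)·(x_2/x_1)^(1.5) = p_1/p_2.
Solve for the ratio: x_2/x_1 = [(2/5)·p_1/p_2]^(2/3).
Substitute x_2 = (x_2/x_1)·x_1 into the budget: x_1* = m/(p_1 + p_2·(x_2/x_1)).
Numerically x_2/x_1 = 0.25, so x_1* = 65/(3 + 9.6·0.25) = 12.037.
At m' = 357.5: x_1* = 66.2037. Change: 66.2037 − 12.037 = 54.1667.

Δx_1* = 54.1667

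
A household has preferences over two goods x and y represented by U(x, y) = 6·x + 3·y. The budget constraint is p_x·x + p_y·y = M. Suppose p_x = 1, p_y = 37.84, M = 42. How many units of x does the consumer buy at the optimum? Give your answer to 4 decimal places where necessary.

Perfect substitutes: compare marginal utility per dollar. 6/p_x vs 3/p_y → 6 vs 0.0793.
x gives more utility per dollar, so spend all income on x: x* = M/p_x, y* = 0.
Numerically: x* = 42, y* = 0.

x* = 42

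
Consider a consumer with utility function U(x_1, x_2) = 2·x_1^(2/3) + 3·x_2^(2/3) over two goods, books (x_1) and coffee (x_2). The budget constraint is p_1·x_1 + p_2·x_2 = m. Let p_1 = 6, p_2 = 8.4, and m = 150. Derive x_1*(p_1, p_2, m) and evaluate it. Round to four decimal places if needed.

MU_x_1 ∝ 2·x_1^(-1/3), MU_x_2 ∝ 3·x_2^(-1/3), so MRS = (2/3)·(x_2/x_1)^(1/3) = p_1/p_2.
Hence x_2/x_1 = ((3/2)·p_1/p_2)^(1/(1/3)), i.e. raised to the 3 power.
With the ratio pinned down, the budget gives x_1* = m/(p_1 + p_2·(x_2/x_1)) and x_2* = (x_2/x_1)·x_1*.
Numerically x_2/x_1 = 1.229956, so x_1* = 150/(6 + 8.4·1.229956) = 9.1846.

x_1* = 9.1846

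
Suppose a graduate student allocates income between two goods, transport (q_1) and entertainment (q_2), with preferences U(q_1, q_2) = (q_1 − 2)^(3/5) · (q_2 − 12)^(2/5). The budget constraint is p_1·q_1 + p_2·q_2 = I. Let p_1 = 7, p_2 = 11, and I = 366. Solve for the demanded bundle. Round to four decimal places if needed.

After buying the subsistence bundle (2, 12), a share 0.6 of the remaining income goes to q_1: q_1* = 2 + 0.6·(I − 2p_1 − 12p_2)/p_1.
Discretionary income = 366 − 2·7 − 12·11 = 220; q_1* = 2 + 0.6·220/7 = 20.8571; q_2* = 12 + 0.4·220/11 = 20.

q_1* = 20.8571, q_2* = 20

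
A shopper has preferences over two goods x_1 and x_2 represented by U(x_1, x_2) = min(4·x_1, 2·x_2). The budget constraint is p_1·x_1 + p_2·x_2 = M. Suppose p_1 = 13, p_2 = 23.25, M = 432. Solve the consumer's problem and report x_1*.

x_1* = 7.2605

With perfect complements, no substitution: consume in ratio x_1:x_2 = 2:4.
Budget: p_1·x_1 + p_2·2·x_1 = M, so (2·p_1 + 4·p_2)·x_1 = 2·M.
Demand: x_1*(p_1,p_2,M) = 2·M/(2·p_1 + 4·p_2), x_2* = 4·M/(2·p_1 + 4·p_2).
Here 2·13 + 4·23.25 = 119, giving x_1* = 7.2605.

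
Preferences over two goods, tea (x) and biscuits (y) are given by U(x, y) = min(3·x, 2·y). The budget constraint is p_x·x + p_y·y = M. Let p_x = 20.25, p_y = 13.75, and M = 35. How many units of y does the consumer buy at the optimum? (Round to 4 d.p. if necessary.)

Leontief preferences: the optimum is at the kink where x/2 = y/3, i.e. y = (3/2)·x.
Budget: p_x·x + p_y·(3/2)·x = M, so (2·p_x + 3·p_y)·x = 2·M.
Demand: x*(p_x,p_y,M) = 2·M/(2·p_x + 3·p_y), y* = 3·M/(2·p_x + 3·p_y).
Here 2·20.25 + 3·13.75 = 81.75, giving y* = 1.2844.

y* = 1.2844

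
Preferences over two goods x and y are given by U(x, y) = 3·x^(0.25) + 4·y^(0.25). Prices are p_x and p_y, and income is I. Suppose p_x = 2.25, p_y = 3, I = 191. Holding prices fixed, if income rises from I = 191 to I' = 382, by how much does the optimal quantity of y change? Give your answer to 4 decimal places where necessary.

Δy* = 36.381

MU_x ∝ 3·x^(-0.75), MU_y ∝ 4·y^(-0.75), so MRS = (3/4)·(y/x)^(0.75) = p_x/p_y.
Hence y/x = ((4/3)·p_x/p_y)^(1/(0.75)), i.e. raised to the 4/3 power.
With the ratio pinned down, the budget gives x* = I/(p_x + p_y·(y/x)) and y* = (y/x)·x*.
Numerically y/x = 1, so x* = 191/(2.25 + 3·1) = 36.381 and y* = 1·36.381 = 36.381.
At I' = 382: y* = 72.7619. Change: 72.7619 − 36.381 = 36.381.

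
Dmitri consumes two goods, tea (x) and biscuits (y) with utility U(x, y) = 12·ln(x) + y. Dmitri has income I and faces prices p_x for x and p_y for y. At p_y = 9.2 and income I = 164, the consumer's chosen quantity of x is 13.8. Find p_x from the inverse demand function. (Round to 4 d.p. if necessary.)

p_x = 8

Set MRS = p_x/p_y: (12/x)/1 = p_x/p_y.
So x*(p_x,p_y) = 12·p_y/p_x, independent of income; and y* = (I − 12·p_y)/p_y.
Set x* = 13.8 in the demand function and solve for p_x: p_x = 8.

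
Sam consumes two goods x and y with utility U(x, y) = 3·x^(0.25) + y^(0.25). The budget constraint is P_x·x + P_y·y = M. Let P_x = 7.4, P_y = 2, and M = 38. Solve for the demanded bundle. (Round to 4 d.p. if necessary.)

Substitute y = (y/x)·x into the budget: x* = M/(P_x + P_y·(y/x)).
Numerically y/x = 1.322637, so x* = 38/(7.4 + 2·1.322637) = 3.7829 and y* = 1.322637·3.7829 = 5.0034.

x* = 3.7829, y* = 5.0034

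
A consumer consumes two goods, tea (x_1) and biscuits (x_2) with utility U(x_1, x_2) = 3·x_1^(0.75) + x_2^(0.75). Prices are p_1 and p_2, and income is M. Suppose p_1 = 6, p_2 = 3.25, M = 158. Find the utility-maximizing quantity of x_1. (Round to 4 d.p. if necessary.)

x_1* = 24.4352

MRS = MU_x_1/MU_x_2 = 3·(x_2/x_1)^(0.25). Set equal to p_1/p_2.
Hence x_2/x_1 = ((1/3)·p_1/p_2)^(1/(0.25)), i.e. raised to the 4 power.
Substitute x_2 = (x_2/x_1)·x_1 into the budget: x_1* = M/(p_1 + p_2·(x_2/x_1)).
Numerically x_2/x_1 = 0.143412, so x_1* = 158/(6 + 3.25·0.143412) = 24.4352.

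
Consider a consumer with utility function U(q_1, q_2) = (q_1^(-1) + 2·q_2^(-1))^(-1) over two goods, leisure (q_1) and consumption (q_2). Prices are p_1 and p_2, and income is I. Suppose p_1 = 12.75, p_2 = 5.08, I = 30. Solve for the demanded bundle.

q_1* = 1.2432, q_2* = 2.7853

MU_q_1 ∝ q_1^(-2), MU_q_2 ∝ 2·q_2^(-2), so MRS = (1/2)·(q_2/q_1)^(2) = p_1/p_2.
Hence q_2/q_1 = (2·p_1/p_2)^(1/(2)), i.e. raised to the 0.5 power.
Substitute q_2 = (q_2/q_1)·q_1 into the budget: q_1* = I/(p_1 + p_2·(q_2/q_1)).
Numerically q_2/q_1 = 2.240465, so q_1* = 30/(12.75 + 5.08·2.240465) = 1.2432 and q_2* = 2.240465·1.2432 = 2.7853.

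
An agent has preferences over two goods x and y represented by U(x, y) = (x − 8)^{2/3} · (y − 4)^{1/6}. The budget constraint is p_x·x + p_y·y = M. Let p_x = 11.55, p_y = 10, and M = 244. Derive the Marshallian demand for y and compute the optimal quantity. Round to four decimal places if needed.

y* = 6.232

After buying the subsistence bundle (8, 4), a share 0.8 of the remaining income goes to x: x* = 8 + 0.8·(M − 8p_x − 4p_y)/p_x.
Discretionary income = 244 − 8·11.55 − 4·10 = 111.6; y* = 4 + 0.2·111.6/10 = 6.232.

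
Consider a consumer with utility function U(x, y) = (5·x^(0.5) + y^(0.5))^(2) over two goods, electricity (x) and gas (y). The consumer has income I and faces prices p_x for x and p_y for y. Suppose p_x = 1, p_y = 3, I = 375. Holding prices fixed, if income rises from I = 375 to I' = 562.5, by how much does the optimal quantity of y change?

Δy* = 0.8224

From the CES first-order condition, 5·(y/x)^(0.5) = p_x/p_y.
Hence y/x = ((1/5)·p_x/p_y)^(1/(0.5)), i.e. raised to the 2 power.
With the ratio pinned down, the budget gives x* = I/(p_x + p_y·(y/x)) and y* = (y/x)·x*.
Numerically y/x = 0.004444, so x* = 375/(1 + 3·0.004444) = 370.0658 and y* = 0.004444·370.0658 = 1.6447.
At I' = 562.5: y* = 2.4671. Change: 2.4671 − 1.6447 = 0.8224.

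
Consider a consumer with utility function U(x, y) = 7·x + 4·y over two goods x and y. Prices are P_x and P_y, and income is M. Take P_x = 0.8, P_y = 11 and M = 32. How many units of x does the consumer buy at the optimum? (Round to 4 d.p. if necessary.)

Linear utility — the consumer picks whichever good has higher MU/price: 7/0.8 = 8.75 vs 4/11 = 0.3636.
x gives more utility per dollar, so spend all income on x: x* = M/P_x, y* = 0.
Numerically: x* = 40, y* = 0.

x* = 40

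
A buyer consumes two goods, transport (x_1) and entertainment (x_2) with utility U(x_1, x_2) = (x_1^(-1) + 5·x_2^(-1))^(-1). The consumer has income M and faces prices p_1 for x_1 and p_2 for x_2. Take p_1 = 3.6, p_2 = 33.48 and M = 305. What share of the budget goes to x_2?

share on x_2 = 0.8721

MRS = MU_x_1/MU_x_2 = (1/5)·(x_2/x_1)^(2). Set equal to p_1/p_2.
Solve for the ratio: x_2/x_1 = [5·p_1/p_2]^(0.5).
With the ratio pinned down, the budget gives x_1* = M/(p_1 + p_2·(x_2/x_1)) and x_2* = (x_2/x_1)·x_1*.
Numerically x_2/x_1 = 0.733236, so x_1* = 305/(3.6 + 33.48·0.733236) = 10.8353 and x_2* = 0.733236·10.8353 = 7.9448.
Expenditure on x_2: 33.48·7.9448 = 265.9929; share = 0.8721.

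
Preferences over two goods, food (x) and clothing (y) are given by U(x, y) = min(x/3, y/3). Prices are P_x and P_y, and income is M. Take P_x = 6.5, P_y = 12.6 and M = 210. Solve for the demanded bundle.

x* = 10.9948, y* = 10.9948

Leontief preferences: the optimum is at the kink where x/3 = y/3, i.e. y = x.
Budget: P_x·x + P_y·x = M, so (3·P_x + 3·P_y)·x = 3·M.
Demand: x*(P_x,P_y,M) = 3·M/(3·P_x + 3·P_y), y* = 3·M/(3·P_x + 3·P_y).
Here 3·6.5 + 3·12.6 = 57.3, giving x* = 10.9948 and y* = 10.9948.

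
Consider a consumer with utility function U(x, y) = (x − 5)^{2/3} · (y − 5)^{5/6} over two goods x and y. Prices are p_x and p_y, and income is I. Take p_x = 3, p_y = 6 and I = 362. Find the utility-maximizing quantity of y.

This is Cobb-Douglas in (x−5, y−5): tangency gives 2/3·p_y·(y−5) = 5/6·p_x·(x−5).
Substituting into the budget: x* = 5 + 4/9·(I − 5·p_x − 5·p_y)/p_x, and y* = 5 + 5/9·(…)/p_y.
Discretionary income = 362 − 5·3 − 5·6 = 317; y* = 5 + 5/9·317/6 = 34.3519.

y* = 34.3519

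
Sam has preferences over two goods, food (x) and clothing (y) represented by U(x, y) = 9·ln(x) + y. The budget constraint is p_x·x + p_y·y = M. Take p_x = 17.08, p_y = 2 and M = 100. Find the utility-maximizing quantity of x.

Set MRS = p_x/p_y: (9/x)/1 = p_x/p_y.
So x*(p_x,p_y) = 9·p_y/p_x, independent of income; and y* = (M − 9·p_y)/p_y.
At the given prices: x* = 9·2/17.08 = 1.0539.

x* = 1.0539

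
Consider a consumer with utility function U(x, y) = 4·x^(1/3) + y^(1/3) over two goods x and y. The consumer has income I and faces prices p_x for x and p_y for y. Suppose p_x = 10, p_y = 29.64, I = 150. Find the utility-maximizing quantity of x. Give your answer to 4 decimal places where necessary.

x* = 13.9846

MU_x ∝ 4·x^(-2/3), MU_y ∝ y^(-2/3), so MRS = 4·(y/x)^(2/3) = p_x/p_y.
Solve for the ratio: y/x = [(1/4)·p_x/p_y]^(1.5).
With the ratio pinned down, the budget gives x* = I/(p_x + p_y·(y/x)) and y* = (y/x)·x*.
Numerically y/x = 0.024496, so x* = 150/(10 + 29.64·0.024496) = 13.9846.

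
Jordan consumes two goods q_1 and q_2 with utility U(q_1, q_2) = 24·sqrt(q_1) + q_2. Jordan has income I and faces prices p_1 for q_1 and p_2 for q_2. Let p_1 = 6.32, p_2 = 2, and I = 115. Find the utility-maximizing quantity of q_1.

MU_q_1 = 12/√q_1, MU_q_2 = 1. Tangency: 12/√q_1 = p_1/p_2.
Thus q_1* = (12·p_2/p_1)² — independent of I — with the rest of income spent on q_2.
Plugging in: q_1* = (12·2/6.32)² = 14.4208.

q_1* = 14.4208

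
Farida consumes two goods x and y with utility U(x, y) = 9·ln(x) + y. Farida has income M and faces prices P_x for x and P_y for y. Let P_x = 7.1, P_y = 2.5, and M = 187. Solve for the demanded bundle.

Set MRS = P_x/P_y: (9/x)/1 = P_x/P_y.
So x*(P_x,P_y) = 9·P_y/P_x, independent of income; and y* = (M − 9·P_y)/P_y.
At the given prices: x* = 9·2.5/7.1 = 3.169, and y* = 65.8.

x* = 3.169, y* = 65.8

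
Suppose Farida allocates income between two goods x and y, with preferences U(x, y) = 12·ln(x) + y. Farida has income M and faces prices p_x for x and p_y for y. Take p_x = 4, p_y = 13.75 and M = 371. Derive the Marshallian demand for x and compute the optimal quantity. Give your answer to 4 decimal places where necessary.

x* = 41.25

So x*(p_x,p_y) = 12·p_y/p_x, independent of income; and y* = (M − 12·p_y)/p_y.
At the given prices: x* = 12·13.75/4 = 41.25.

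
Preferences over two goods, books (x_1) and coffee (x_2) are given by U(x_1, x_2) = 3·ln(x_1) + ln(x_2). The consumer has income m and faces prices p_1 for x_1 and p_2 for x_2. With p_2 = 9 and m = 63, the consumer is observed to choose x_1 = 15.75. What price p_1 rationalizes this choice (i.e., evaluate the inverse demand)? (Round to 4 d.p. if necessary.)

p_1 = 3

MU_x_1/MU_x_2 = (3·x_2)/(x_1); tangency sets this equal to p_1/p_2.
So 3·p_2·x_2 = p_1·x_1; combined with the budget, a share 0.75 of income goes to x_1.
Demand: x_1*(p_1,p_2,m) = 0.75·m/p_1 and x_2* = 0.25·m/p_2.
Set x_1* = 15.75 in the demand function and solve for p_1: p_1 = 3.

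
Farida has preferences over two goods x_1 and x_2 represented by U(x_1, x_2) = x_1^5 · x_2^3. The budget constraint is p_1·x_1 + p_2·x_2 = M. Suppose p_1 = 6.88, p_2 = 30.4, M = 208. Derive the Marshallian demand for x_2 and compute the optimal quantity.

MU_x_1/MU_x_2 = (5·x_2)/(3·x_1); tangency sets this equal to p_1/p_2.
Rearranging, p_2·x_2 = (3/5)·p_1·x_1. Substituting into the budget gives p_1·x_1·(1 + (3/5)) = M.
Demand: x_1*(p_1,p_2,M) = 0.625·M/p_1 and x_2* = 0.375·M/p_2.
At p_1=6.88, p_2=30.4, M=208: x_2* = 0.375·208/30.4 = 2.5658.

x_2* = 2.5658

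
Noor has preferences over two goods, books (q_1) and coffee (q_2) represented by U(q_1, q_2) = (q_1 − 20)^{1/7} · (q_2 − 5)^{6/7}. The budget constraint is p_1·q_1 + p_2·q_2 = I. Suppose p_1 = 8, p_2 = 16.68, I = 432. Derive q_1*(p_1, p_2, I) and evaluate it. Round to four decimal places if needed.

MRS = (1/6)·(q_2−5)/(q_1−20). Tangency with p_1/p_2 gives q_2−5 = 6·(p_1/p_2)·(q_1−20).
After buying the subsistence bundle (20, 5), a share 1/7 of the remaining income goes to q_1: q_1* = 20 + 1/7·(I − 20p_1 − 5p_2)/p_1.
Discretionary income = 432 − 20·8 − 5·16.68 = 188.6; q_1* = 20 + 1/7·188.6/8 = 23.3679.

q_1* = 23.3679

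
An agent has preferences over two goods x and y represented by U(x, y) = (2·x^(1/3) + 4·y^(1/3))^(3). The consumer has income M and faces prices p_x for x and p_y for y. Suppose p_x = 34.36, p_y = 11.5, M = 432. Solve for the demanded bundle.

From the CES first-order condition, (1/2)·(y/x)^(2/3) = p_x/p_y.
Solve for the ratio: y/x = [2·p_x/p_y]^(1.5).
Substitute y = (y/x)·x into the budget: x* = M/(p_x + p_y·(y/x)).
Numerically y/x = 14.60757, so x* = 432/(34.36 + 11.5·14.60757) = 2.1349 and y* = 14.60757·2.1349 = 31.1864.

x* = 2.1349, y* = 31.1864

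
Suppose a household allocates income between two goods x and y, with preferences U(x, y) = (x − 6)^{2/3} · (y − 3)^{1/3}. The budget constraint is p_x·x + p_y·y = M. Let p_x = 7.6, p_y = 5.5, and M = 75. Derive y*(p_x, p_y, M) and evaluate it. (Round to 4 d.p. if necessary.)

y* = 3.7818

MRS = 2·(y−3)/(x−6). Tangency with p_x/p_y gives y−3 = (1/2)·(p_x/p_y)·(x−6).
After buying the subsistence bundle (6, 3), a share 2/3 of the remaining income goes to x: x* = 6 + 2/3·(M − 6p_x − 3p_y)/p_x.
Discretionary income = 75 − 6·7.6 − 3·5.5 = 12.9; y* = 3 + 1/3·12.9/5.5 = 3.7818.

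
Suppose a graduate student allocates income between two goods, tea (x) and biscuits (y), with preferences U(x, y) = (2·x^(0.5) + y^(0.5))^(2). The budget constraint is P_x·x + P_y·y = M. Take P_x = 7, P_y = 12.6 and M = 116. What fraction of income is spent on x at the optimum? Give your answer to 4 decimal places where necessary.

MU_x ∝ 2·x^(-0.5), MU_y ∝ y^(-0.5), so MRS = 2·(y/x)^(0.5) = P_x/P_y.
Solve for the ratio: y/x = [(1/2)·P_x/P_y]^(2).
Substitute y = (y/x)·x into the budget: x* = M/(P_x + P_y·(y/x)).
Numerically y/x = 0.07716, so x* = 116/(7 + 12.6·0.07716) = 14.5505 and y* = 0.07716·14.5505 = 1.1227.
Expenditure on x: 7·14.5505 = 101.8537; share = 0.878.

share on x = 0.878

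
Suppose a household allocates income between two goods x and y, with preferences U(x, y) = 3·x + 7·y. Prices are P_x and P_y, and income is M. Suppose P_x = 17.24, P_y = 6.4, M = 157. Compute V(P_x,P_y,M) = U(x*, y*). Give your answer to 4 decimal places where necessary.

Linear utility — the consumer picks whichever good has higher MU/price: 3/17.24 = 0.174 vs 7/6.4 = 1.0938.
y gives more utility per dollar, so spend all income on y: y* = M/P_y, x* = 0.
Numerically: x* = 0, y* = 24.5312.
Utility at the optimum: U(0, 24.5312) = 171.7188.

V = 171.7188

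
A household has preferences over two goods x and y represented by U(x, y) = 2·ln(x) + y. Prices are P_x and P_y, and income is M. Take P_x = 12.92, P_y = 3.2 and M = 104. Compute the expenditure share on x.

MU_x = 2/x, MU_y = 1. Tangency: 2/x = P_x/P_y.
So x*(P_x,P_y) = 2·P_y/P_x, independent of income; and y* = (M − 2·P_y)/P_y.
At the given prices: x* = 2·3.2/12.92 = 0.4954, and y* = 30.5.
Expenditure on x: 12.92·0.4954 = 6.4; share = 0.0615.

share on x = 0.0615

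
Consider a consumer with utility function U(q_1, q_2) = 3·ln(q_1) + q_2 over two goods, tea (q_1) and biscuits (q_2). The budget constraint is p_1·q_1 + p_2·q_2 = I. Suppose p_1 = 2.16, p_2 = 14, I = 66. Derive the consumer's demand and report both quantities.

MU_q_1 = 3/q_1, MU_q_2 = 1. Tangency: 3/q_1 = p_1/p_2.
So q_1*(p_1,p_2) = 3·p_2/p_1, independent of income; and q_2* = (I − 3·p_2)/p_2.
At the given prices: q_1* = 3·14/2.16 = 19.4444, and q_2* = 1.7143.

q_1* = 19.4444, q_2* = 1.7143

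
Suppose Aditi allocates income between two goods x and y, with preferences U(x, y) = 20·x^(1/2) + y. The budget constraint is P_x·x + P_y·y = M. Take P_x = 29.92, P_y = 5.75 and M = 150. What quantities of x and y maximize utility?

x* = 3.6933, y* = 6.869

Solve: √x = 10·P_y/P_x, so x*(P_x,P_y) = (10·P_y/P_x)², and y* = (M − P_x·x*)/P_y.
Plugging in: x* = (10·5.75/29.92)² = 3.6933, y* = 6.869.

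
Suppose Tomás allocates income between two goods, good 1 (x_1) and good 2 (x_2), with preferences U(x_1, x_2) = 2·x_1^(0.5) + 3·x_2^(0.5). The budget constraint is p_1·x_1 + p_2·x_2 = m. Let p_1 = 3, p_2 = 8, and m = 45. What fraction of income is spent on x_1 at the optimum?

share on x_1 = 0.5424

MRS = MU_x_1/MU_x_2 = (2/3)·(x_2/x_1)^(0.5). Set equal to p_1/p_2.
Solve for the ratio: x_2/x_1 = [(3/2)·p_1/p_2]^(2).
With the ratio pinned down, the budget gives x_1* = m/(p_1 + p_2·(x_2/x_1)) and x_2* = (x_2/x_1)·x_1*.
Numerically x_2/x_1 = 0.316406, so x_1* = 45/(3 + 8·0.316406) = 8.1356 and x_2* = 0.316406·8.1356 = 2.5742.
Expenditure on x_1: 3·8.1356 = 24.4068; share = 0.5424.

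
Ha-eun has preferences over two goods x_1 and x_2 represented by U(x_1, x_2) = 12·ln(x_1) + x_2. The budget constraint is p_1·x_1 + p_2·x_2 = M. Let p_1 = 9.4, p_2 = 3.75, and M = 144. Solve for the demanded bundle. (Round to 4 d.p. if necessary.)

Set MRS = p_1/p_2: (12/x_1)/1 = p_1/p_2.
So x_1*(p_1,p_2) = 12·p_2/p_1, independent of income; and x_2* = (M − 12·p_2)/p_2.
At the given prices: x_1* = 12·3.75/9.4 = 4.7872, and x_2* = 26.4.

x_1* = 4.7872, x_2* = 26.4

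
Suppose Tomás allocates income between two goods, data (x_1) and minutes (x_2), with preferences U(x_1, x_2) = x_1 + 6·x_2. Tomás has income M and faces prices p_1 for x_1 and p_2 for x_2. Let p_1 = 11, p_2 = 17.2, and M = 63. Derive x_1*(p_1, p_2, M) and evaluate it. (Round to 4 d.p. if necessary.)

Perfect substitutes: compare marginal utility per dollar. 1/p_1 vs 6/p_2 → 0.0909 vs 0.3488.
x_2 gives more utility per dollar, so spend all income on x_2: x_2* = M/p_2, x_1* = 0.
Numerically: x_1* = 0, x_2* = 3.6628.

x_1* = 0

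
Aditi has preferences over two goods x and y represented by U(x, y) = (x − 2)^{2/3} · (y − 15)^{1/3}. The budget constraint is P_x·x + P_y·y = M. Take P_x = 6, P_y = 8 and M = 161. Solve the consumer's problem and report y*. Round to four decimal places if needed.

y* = 16.2083

This is Cobb-Douglas in (x−2, y−15): tangency gives 2/3·P_y·(y−15) = 1/3·P_x·(x−2).
After buying the subsistence bundle (2, 15), a share 2/3 of the remaining income goes to x: x* = 2 + 2/3·(M − 2P_x − 15P_y)/P_x.
Discretionary income = 161 − 2·6 − 15·8 = 29; y* = 15 + 1/3·29/8 = 16.2083.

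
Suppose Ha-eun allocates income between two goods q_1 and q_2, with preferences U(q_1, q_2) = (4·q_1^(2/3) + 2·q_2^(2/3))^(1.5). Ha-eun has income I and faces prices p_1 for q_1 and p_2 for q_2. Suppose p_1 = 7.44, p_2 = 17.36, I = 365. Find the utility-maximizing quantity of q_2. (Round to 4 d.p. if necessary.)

q_2* = 0.4719

MU_q_1 ∝ 4·q_1^(-1/3), MU_q_2 ∝ 2·q_2^(-1/3), so MRS = 2·(q_2/q_1)^(1/3) = p_1/p_2.
Hence q_2/q_1 = ((1/2)·p_1/p_2)^(1/(1/3)), i.e. raised to the 3 power.
With the ratio pinned down, the budget gives q_1* = I/(p_1 + p_2·(q_2/q_1)) and q_2* = (q_2/q_1)·q_1*.
Numerically q_2/q_1 = 0.00984, so q_1* = 365/(7.44 + 17.36·0.00984) = 47.9581 and q_2* = 0.00984·47.9581 = 0.4719.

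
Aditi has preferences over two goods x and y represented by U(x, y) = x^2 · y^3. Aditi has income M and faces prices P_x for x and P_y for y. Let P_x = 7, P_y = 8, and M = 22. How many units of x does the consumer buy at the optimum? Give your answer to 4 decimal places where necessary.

x* = 1.2571

Tangency: MRS = (2/3)·y/x = P_x/P_y.
Rearranging, P_y·y = (3/2)·P_x·x. Substituting into the budget gives P_x·x·(1 + (3/2)) = M.
Demand: x*(P_x,P_y,M) = 0.4·M/P_x and y* = 0.6·M/P_y.
At P_x=7, P_y=8, M=22: x* = 0.4·22/7 = 1.2571.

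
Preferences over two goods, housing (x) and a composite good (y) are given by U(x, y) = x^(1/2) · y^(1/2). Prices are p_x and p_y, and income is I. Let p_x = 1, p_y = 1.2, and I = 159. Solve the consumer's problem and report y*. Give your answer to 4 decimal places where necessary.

y* = 66.25

Tangency: MRS = y/x = p_x/p_y.
So 0.5·p_y·y = 0.5·p_x·x; combined with the budget, a share 0.5 of income goes to x.
Demand: x*(p_x,p_y,I) = 0.5·I/p_x and y* = 0.5·I/p_y.
At p_x=1, p_y=1.2, I=159: y* = 0.5·159/1.2 = 66.25.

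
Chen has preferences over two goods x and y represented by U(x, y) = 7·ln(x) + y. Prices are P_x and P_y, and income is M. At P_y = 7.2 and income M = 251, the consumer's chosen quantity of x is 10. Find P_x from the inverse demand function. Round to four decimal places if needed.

P_x = 5.04

MU_x = 7/x, MU_y = 1. Tangency: 7/x = P_x/P_y.
So x*(P_x,P_y) = 7·P_y/P_x, independent of income; and y* = (M − 7·P_y)/P_y.
Set x* = 10 in the demand function and solve for P_x: P_x = 5.04.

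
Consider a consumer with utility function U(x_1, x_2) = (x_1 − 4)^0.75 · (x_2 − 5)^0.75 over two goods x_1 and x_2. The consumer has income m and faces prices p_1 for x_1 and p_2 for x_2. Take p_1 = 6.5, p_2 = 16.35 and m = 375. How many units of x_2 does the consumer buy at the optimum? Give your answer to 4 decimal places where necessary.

MRS = (x_2−5)/(x_1−4). Tangency with p_1/p_2 gives x_2−5 = (p_1/p_2)·(x_1−4).
After buying the subsistence bundle (4, 5), a share 0.5 of the remaining income goes to x_1: x_1* = 4 + 0.5·(m − 4p_1 − 5p_2)/p_1.
Discretionary income = 375 − 4·6.5 − 5·16.35 = 267.25; x_2* = 5 + 0.5·267.25/16.35 = 13.1728.

x_2* = 13.1728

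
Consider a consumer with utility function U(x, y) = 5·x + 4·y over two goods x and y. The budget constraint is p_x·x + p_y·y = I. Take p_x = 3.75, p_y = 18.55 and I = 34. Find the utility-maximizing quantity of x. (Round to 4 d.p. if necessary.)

Perfect substitutes: compare marginal utility per dollar. 5/p_x vs 4/p_y → 1.3333 vs 0.2156.
x gives more utility per dollar, so spend all income on x: x* = I/p_x, y* = 0.
Numerically: x* = 9.0667, y* = 0.

x* = 9.0667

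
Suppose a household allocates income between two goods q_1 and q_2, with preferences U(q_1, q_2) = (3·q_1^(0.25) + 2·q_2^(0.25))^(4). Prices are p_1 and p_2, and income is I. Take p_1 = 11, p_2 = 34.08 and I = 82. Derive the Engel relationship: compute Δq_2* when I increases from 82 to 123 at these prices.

MRS = MU_q_1/MU_q_2 = (3/2)·(q_2/q_1)^(0.75). Set equal to p_1/p_2.
Solve for the ratio: q_2/q_1 = [(2/3)·p_1/p_2]^(4/3).
Substitute q_2 = (q_2/q_1)·q_1 into the budget: q_1* = I/(p_1 + p_2·(q_2/q_1)).
Numerically q_2/q_1 = 0.128944, so q_1* = 82/(11 + 34.08·0.128944) = 5.3266 and q_2* = 0.128944·5.3266 = 0.6868.
At I' = 123: q_2* = 1.0303. Change: 1.0303 − 0.6868 = 0.3434.

Δq_2* = 0.3434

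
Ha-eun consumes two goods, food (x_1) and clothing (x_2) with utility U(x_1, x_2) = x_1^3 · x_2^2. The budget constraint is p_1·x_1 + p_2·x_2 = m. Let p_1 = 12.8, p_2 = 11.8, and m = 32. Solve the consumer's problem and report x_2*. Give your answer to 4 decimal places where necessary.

x_2* = 1.0847

MU_x_1/MU_x_2 = (3·x_2)/(2·x_1); tangency sets this equal to p_1/p_2.
So 3·p_2·x_2 = 2·p_1·x_1; combined with the budget, a share 0.6 of income goes to x_1.
Demand: x_1*(p_1,p_2,m) = 0.6·m/p_1 and x_2* = 0.4·m/p_2.
At p_1=12.8, p_2=11.8, m=32: x_2* = 0.4·32/11.8 = 1.0847.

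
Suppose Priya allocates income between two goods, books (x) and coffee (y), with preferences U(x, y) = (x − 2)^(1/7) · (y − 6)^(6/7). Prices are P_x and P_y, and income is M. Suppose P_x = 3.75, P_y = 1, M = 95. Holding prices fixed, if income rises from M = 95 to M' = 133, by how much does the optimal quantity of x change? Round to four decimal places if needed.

Δx* = 1.4476

MRS = (1/6)·(y−6)/(x−2). Tangency with P_x/P_y gives y−6 = 6·(P_x/P_y)·(x−2).
Substituting into the budget: x* = 2 + 1/7·(M − 2·P_x − 6·P_y)/P_x, and y* = 6 + 6/7·(…)/P_y.
Discretionary income = 95 − 2·3.75 − 6·1 = 81.5; x* = 2 + 1/7·81.5/3.75 = 5.1048.
At M' = 133: x* = 6.5524. Change: 6.5524 − 5.1048 = 1.4476.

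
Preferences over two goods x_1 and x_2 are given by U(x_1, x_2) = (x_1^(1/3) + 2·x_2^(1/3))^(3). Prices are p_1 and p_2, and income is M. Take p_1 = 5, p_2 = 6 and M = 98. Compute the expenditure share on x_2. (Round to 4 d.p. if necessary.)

share on x_2 = 0.7208

Numerically x_2/x_1 = 2.151657, so x_1* = 98/(5 + 6·2.151657) = 5.4718 and x_2* = 2.151657·5.4718 = 11.7735.
Expenditure on x_2: 6·11.7735 = 70.6409; share = 0.7208.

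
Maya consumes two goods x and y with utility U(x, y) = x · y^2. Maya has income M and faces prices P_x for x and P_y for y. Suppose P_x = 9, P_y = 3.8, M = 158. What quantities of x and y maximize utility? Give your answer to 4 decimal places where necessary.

Tangency: MRS = (1/2)·y/x = P_x/P_y.
So P_y·y = 2·P_x·x; combined with the budget, a share 1/3 of income goes to x.
Demand: x*(P_x,P_y,M) = 1/3·M/P_x and y* = 2/3·M/P_y.
At P_x=9, P_y=3.8, M=158: x* = 1/3·158/9 = 5.8519, y* = 27.7193.

x* = 5.8519, y* = 27.7193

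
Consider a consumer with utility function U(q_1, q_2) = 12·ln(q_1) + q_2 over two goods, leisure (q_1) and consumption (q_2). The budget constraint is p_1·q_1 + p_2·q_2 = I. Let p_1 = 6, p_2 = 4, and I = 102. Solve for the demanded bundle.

q_1* = 8, q_2* = 13.5

MU_q_1 = 12/q_1, MU_q_2 = 1. Tangency: 12/q_1 = p_1/p_2.
So q_1*(p_1,p_2) = 12·p_2/p_1, independent of income; and q_2* = (I − 12·p_2)/p_2.
At the given prices: q_1* = 12·4/6 = 8, and q_2* = 13.5.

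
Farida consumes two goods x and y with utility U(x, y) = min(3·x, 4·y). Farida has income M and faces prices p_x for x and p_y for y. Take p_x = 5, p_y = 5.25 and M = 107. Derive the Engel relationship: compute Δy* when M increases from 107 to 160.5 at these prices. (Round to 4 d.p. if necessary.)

With perfect complements, no substitution: consume in ratio x:y = 4:3.
Budget: p_x·x + p_y·(3/4)·x = M, so (4·p_x + 3·p_y)·x = 4·M.
Demand: x*(p_x,p_y,M) = 4·M/(4·p_x + 3·p_y), y* = 3·M/(4·p_x + 3·p_y).
Here 4·5 + 3·5.25 = 35.75, giving y* = 8.979.
At M' = 160.5: y* = 13.4685. Change: 13.4685 − 8.979 = 4.4895.

Δy* = 4.4895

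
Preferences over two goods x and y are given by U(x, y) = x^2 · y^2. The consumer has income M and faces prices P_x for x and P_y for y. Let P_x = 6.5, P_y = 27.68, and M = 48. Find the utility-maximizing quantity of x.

The MRS is y/x. Set MRS = P_x/P_y.
Rearranging, P_y·y = P_x·x. Substituting into the budget gives P_x·x·(1 + 1) = M.
Demand: x*(P_x,P_y,M) = 0.5·M/P_x and y* = 0.5·M/P_y.
At P_x=6.5, P_y=27.68, M=48: x* = 0.5·48/6.5 = 3.6923.

x* = 3.6923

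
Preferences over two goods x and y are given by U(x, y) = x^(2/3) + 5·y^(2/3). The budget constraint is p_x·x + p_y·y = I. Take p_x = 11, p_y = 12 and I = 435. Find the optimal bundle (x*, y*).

MRS = MU_x/MU_y = (1/5)·(y/x)^(1/3). Set equal to p_x/p_y.
Hence y/x = (5·p_x/p_y)^(1/(1/3)), i.e. raised to the 3 power.
With the ratio pinned down, the budget gives x* = I/(p_x + p_y·(y/x)) and y* = (y/x)·x*.
Numerically y/x = 96.281829, so x* = 435/(11 + 12·96.281829) = 0.3729 and y* = 96.281829·0.3729 = 35.9081.

x* = 0.3729, y* = 35.9081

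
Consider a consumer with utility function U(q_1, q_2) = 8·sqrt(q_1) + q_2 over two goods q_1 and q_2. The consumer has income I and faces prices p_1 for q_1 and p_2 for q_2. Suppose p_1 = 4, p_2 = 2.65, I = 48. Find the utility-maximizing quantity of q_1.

q_1* = 7.0225

Set MRS = p_1/p_2: 4·q_1^(−1/2) = p_1/p_2.
Solve: √q_1 = 4·p_2/p_1, so q_1*(p_1,p_2) = (4·p_2/p_1)², and q_2* = (I − p_1·q_1*)/p_2.
Plugging in: q_1* = (4·2.65/4)² = 7.0225.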